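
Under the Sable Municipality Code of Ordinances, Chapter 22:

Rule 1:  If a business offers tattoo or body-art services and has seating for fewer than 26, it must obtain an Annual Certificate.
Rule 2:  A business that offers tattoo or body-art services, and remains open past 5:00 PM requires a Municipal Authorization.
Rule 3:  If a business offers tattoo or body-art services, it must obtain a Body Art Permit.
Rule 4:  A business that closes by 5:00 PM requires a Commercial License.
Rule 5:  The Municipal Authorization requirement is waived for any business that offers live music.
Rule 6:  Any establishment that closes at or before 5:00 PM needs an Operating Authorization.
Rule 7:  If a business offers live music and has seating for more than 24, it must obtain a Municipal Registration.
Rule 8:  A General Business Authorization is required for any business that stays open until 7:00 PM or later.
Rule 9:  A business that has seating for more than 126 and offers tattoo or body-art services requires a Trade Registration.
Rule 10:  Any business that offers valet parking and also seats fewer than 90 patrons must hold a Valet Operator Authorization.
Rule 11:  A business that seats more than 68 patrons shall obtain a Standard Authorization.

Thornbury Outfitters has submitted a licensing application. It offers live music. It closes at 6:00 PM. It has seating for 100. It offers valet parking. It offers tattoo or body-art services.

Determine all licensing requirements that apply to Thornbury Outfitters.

Body Art Permit, Municipal Registration, Standard Authorization

Rule 1: offers tattoo or body-art services; seating 100 ≥ 26 → Annual Certificate not required.
Rule 2: offers tattoo or body-art services; closes 6:00 PM, after 5:00 PM → Municipal Authorization required.
Rule 3: offers tattoo or body-art services → Body Art Permit required.
Rule 4: closes 6:00 PM, after 5:00 PM → Commercial License not required.
Rule 5: offers live music → exempt from Municipal Authorization.
Rule 6: closes 6:00 PM, after 5:00 PM → Operating Authorization not required.
Rule 7: offers live music; seating 100 > 24 → Municipal Registration required.
Rule 8: closes 6:00 PM, at/before 7:00 PM → General Business Authorization not required.
Rule 9: seating 100 ≤ 126; offers tattoo or body-art services → Trade Registration not required.
Rule 10: offers valet parking; seating 100 ≥ 90 → Valet Operator Authorization not required.
Rule 11: seating 100 > 68 → Standard Authorization required.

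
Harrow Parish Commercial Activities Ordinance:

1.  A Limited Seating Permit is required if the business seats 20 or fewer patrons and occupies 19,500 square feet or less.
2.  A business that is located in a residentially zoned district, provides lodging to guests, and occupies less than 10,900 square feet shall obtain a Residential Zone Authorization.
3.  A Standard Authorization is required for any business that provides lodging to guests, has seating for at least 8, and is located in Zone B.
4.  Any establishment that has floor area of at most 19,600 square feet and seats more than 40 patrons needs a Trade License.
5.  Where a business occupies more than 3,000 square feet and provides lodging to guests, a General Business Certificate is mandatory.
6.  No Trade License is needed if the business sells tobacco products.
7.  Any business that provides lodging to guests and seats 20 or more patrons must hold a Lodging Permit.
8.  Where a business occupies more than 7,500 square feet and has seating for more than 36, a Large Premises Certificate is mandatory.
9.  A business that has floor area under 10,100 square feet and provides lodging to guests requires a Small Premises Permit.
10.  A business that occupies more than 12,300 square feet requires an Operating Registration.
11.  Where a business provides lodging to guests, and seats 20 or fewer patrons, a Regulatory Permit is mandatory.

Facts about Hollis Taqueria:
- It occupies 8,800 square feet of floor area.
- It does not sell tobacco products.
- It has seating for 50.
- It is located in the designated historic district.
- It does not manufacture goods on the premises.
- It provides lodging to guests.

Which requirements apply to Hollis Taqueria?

1. seating 50 > 20; floor area 8,800 square feet ≤ 19,500 square feet → Limited Seating Permit not required.
2. is located in the designated historic district (not: is located in a residentially zoned district); provides lodging to guests; floor area 8,800 square feet < 10,900 square feet → Residential Zone Authorization not required.
3. provides lodging to guests; seating 50 ≥ 8; is located in the designated historic district (not: is located in Zone B) → Standard Authorization not required.
4. floor area 8,800 square feet ≤ 19,600 square feet; seating 50 > 40 → Trade License required.
5. floor area 8,800 square feet > 3,000 square feet; provides lodging to guests → General Business Certificate required.
6. does not sell tobacco products → Trade License exemption does not apply.
7. provides lodging to guests; seating 50 ≥ 20 → Lodging Permit required.
8. floor area 8,800 square feet > 7,500 square feet; seating 50 > 36 → Large Premises Certificate required.
9. floor area 8,800 square feet < 10,100 square feet; provides lodging to guests → Small Premises Permit required.
10. floor area 8,800 square feet ≤ 12,300 square feet → Operating Registration not required.
11. provides lodging to guests; seating 50 > 20 → Regulatory Permit not required.

General Business Certificate, Large Premises Certificate, Lodging Permit, Small Premises Permit, Trade License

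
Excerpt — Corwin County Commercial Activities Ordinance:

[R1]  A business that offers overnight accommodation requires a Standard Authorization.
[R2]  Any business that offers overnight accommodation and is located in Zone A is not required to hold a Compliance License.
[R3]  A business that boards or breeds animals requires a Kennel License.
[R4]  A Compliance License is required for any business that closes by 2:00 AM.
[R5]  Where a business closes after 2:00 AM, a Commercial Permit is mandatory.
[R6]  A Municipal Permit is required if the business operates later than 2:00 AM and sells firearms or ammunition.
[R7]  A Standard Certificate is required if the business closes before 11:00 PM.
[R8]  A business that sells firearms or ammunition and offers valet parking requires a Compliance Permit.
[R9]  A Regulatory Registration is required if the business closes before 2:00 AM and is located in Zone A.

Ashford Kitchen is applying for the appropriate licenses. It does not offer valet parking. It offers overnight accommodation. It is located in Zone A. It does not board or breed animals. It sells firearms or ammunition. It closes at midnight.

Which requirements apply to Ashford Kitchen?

[R1] offers overnight accommodation → Standard Authorization required.
[R2] offers overnight accommodation; is located in Zone A → exempt from Compliance License.
[R3] does not board or breed animals → Kennel License not required.
[R4] closes midnight, at/before 2:00 AM → Compliance License required.
[R5] closes midnight, at/before 2:00 AM → Commercial Permit not required.
[R6] closes midnight, at/before 2:00 AM; sells firearms or ammunition → Municipal Permit not required.
[R7] closes midnight, after 11:00 PM → Standard Certificate not required.
[R8] sells firearms or ammunition; does not offer valet parking → Compliance Permit not required.
[R9] closes midnight, at/before 2:00 AM; is located in Zone A → Regulatory Registration required.

Regulatory Registration, Standard Authorization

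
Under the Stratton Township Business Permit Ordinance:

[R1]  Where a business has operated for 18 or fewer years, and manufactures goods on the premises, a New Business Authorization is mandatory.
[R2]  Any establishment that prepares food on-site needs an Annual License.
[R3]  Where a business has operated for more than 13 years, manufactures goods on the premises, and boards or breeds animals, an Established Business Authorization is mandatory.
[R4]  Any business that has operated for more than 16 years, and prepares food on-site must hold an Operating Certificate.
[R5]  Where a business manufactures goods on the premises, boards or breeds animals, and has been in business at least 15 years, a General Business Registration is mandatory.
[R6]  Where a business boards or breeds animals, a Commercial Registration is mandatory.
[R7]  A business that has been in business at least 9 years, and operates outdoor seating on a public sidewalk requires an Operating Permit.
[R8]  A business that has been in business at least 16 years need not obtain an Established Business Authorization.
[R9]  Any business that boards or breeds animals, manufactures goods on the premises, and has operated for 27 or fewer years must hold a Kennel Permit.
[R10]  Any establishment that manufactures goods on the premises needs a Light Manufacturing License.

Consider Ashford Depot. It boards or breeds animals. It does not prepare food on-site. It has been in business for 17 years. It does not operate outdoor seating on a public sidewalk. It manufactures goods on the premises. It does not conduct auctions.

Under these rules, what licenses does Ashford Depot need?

Commercial Registration, General Business Registration, Kennel Permit, Light Manufacturing License, New Business Authorization

[R1] years in business 17 ≤ 18; manufactures goods on the premises → New Business Authorization required.
[R2] does not prepare food on-site → Annual License not required.
[R3] years in business 17 > 13; manufactures goods on the premises; boards or breeds animals → Established Business Authorization required.
[R4] years in business 17 > 16; does not prepare food on-site → Operating Certificate not required.
[R5] manufactures goods on the premises; boards or breeds animals; years in business 17 ≥ 15 → General Business Registration required.
[R6] boards or breeds animals → Commercial Registration required.
[R7] years in business 17 ≥ 9; does not operate outdoor seating on a public sidewalk → Operating Permit not required.
[R8] years in business 17 ≥ 16 → exempt from Established Business Authorization.
[R9] boards or breeds animals; manufactures goods on the premises; years in business 17 ≤ 27 → Kennel Permit required.
[R10] manufactures goods on the premises → Light Manufacturing License required.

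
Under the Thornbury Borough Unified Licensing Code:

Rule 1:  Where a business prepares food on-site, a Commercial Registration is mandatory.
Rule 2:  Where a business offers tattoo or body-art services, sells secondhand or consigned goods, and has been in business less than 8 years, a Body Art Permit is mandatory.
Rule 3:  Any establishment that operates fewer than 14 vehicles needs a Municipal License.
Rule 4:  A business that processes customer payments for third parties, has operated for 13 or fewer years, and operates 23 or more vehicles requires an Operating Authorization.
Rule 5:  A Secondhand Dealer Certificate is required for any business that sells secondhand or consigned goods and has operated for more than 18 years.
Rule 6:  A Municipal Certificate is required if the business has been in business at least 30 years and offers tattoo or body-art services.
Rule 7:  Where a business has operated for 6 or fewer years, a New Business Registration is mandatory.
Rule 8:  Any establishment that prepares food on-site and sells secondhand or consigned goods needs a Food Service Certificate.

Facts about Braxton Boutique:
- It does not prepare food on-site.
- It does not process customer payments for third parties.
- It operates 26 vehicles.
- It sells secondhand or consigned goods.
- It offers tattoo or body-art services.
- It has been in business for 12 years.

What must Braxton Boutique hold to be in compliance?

None

Rule 1: does not prepare food on-site → Commercial Registration not required.
Rule 2: offers tattoo or body-art services; sells secondhand or consigned goods; years in business 12 ≥ 8 → Body Art Permit not required.
Rule 3: vehicles 26 ≥ 14 → Municipal License not required.
Rule 4: does not process customer payments for third parties; years in business 12 ≤ 13; vehicles 26 ≥ 23 → Operating Authorization not required.
Rule 5: sells secondhand or consigned goods; years in business 12 ≤ 18 → Secondhand Dealer Certificate not required.
Rule 6: years in business 12 < 30; offers tattoo or body-art services → Municipal Certificate not required.
Rule 7: years in business 12 > 6 → New Business Registration not required.
Rule 8: does not prepare food on-site; sells secondhand or consigned goods → Food Service Certificate not required.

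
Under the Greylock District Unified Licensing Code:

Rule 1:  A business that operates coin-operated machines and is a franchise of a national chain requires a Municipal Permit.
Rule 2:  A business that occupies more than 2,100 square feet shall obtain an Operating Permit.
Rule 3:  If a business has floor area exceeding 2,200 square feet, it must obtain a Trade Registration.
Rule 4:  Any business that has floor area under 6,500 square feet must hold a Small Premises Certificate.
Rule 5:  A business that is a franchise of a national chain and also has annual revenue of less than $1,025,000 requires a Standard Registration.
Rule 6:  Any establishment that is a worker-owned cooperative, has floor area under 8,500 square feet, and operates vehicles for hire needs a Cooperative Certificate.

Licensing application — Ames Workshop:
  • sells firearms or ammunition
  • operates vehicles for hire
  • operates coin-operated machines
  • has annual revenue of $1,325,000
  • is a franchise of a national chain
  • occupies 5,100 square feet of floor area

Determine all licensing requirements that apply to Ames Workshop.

Municipal Permit, Operating Permit, Small Premises Certificate, Trade Registration

Rule 1: operates coin-operated machines; is a franchise of a national chain → Municipal Permit required.
Rule 2: floor area 5,100 square feet > 2,100 square feet → Operating Permit required.
Rule 3: floor area 5,100 square feet > 2,200 square feet → Trade Registration required.
Rule 4: floor area 5,100 square feet < 6,500 square feet → Small Premises Certificate required.
Rule 5: is a franchise of a national chain; revenue $1,325,000 ≥ $1,025,000 → Standard Registration not required.
Rule 6: is a franchise of a national chain (not: is a worker-owned cooperative); floor area 5,100 square feet < 8,500 square feet; operates vehicles for hire → Cooperative Certificate not required.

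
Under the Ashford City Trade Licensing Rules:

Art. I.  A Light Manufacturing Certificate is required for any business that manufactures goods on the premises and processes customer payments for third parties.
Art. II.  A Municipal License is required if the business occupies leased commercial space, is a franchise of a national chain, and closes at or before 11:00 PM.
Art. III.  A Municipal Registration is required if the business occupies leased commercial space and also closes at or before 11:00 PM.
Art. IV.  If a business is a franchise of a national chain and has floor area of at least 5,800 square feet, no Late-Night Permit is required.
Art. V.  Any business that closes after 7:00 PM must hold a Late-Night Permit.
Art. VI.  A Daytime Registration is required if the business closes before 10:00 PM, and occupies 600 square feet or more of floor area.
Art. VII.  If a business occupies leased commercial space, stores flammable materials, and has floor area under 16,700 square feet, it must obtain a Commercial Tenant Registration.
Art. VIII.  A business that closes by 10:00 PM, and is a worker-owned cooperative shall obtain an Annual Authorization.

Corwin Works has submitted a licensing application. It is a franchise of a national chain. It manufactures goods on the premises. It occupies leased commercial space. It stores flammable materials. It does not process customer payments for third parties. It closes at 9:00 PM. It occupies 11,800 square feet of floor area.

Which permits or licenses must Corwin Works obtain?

Art. I. manufactures goods on the premises; does not process customer payments for third parties → Light Manufacturing Certificate not required.
Art. II. occupies leased commercial space; is a franchise of a national chain; closes 9:00 PM, at/before 11:00 PM → Municipal License required.
Art. III. occupies leased commercial space; closes 9:00 PM, at/before 11:00 PM → Municipal Registration required.
Art. IV. is a franchise of a national chain; floor area 11,800 square feet ≥ 5,800 square feet → exempt from Late-Night Permit.
Art. V. closes 9:00 PM, after 7:00 PM → Late-Night Permit required.
Art. VI. closes 9:00 PM, at/before 10:00 PM; floor area 11,800 square feet ≥ 600 square feet → Daytime Registration required.
Art. VII. occupies leased commercial space; stores flammable materials; floor area 11,800 square feet < 16,700 square feet → Commercial Tenant Registration required.
Art. VIII. closes 9:00 PM, at/before 10:00 PM; is a franchise of a national chain (not: is a worker-owned cooperative) → Annual Authorization not required.

Commercial Tenant Registration, Daytime Registration, Municipal License, Municipal Registration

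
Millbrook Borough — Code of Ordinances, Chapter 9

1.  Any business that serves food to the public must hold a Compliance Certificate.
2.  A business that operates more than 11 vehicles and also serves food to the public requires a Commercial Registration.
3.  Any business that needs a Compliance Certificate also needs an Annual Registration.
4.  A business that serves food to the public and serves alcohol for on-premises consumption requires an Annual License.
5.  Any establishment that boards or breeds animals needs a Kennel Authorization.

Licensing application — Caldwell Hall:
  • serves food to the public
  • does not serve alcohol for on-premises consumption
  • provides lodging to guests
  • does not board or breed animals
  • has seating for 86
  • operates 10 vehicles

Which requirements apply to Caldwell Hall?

1. serves food to the public → Compliance Certificate required.
2. vehicles 10 ≤ 11; serves food to the public → Commercial Registration not required.
3. Compliance Certificate is required → Annual Registration also required.
4. serves food to the public; does not serve alcohol for on-premises consumption → Annual License not required.
5. does not board or breed animals → Kennel Authorization not required.

Annual Registration, Compliance Certificate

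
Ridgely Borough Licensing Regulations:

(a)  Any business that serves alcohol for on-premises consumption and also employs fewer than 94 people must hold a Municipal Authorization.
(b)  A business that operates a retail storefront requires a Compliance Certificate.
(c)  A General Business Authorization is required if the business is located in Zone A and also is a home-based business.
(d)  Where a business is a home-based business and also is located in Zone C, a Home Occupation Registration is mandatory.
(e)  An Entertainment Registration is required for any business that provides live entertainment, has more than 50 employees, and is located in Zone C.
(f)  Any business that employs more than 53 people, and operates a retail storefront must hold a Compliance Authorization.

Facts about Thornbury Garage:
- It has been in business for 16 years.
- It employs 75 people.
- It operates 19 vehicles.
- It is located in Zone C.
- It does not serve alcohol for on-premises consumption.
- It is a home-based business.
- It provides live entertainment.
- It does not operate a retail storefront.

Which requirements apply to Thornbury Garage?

Entertainment Registration, Home Occupation Registration

(a) does not serve alcohol for on-premises consumption; employees 75 < 94 → Municipal Authorization not required.
(b) does not operate a retail storefront → Compliance Certificate not required.
(c) is located in Zone C (not: is located in Zone A); is a home-based business → General Business Authorization not required.
(d) is a home-based business; is located in Zone C → Home Occupation Registration required.
(e) provides live entertainment; employees 75 > 50; is located in Zone C → Entertainment Registration required.
(f) employees 75 > 53; does not operate a retail storefront → Compliance Authorization not required.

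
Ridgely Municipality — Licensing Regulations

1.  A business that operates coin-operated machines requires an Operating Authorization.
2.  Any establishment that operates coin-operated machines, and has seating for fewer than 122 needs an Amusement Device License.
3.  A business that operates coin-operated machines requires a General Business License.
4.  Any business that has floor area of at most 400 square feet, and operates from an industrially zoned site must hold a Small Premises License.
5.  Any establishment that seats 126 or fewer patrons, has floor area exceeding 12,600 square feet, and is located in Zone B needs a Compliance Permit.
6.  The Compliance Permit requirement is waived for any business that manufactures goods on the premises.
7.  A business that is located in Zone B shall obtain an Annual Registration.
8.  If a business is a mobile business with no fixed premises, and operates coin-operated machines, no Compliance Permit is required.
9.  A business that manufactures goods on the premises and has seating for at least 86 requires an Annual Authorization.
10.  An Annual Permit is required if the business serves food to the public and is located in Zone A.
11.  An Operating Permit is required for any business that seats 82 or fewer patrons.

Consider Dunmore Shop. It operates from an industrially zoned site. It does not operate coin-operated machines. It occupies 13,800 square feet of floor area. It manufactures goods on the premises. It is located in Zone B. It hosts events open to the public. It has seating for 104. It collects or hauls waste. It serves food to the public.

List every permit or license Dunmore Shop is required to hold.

1. does not operate coin-operated machines → Operating Authorization not required.
2. does not operate coin-operated machines; seating 104 < 122 → Amusement Device License not required.
3. does not operate coin-operated machines → General Business License not required.
4. floor area 13,800 square feet > 400 square feet; operates from an industrially zoned site → Small Premises License not required.
5. seating 104 ≤ 126; floor area 13,800 square feet > 12,600 square feet; is located in Zone B → Compliance Permit required.
6. manufactures goods on the premises → exempt from Compliance Permit.
7. is located in Zone B → Annual Registration required.
8. operates from an industrially zoned site (not: is a mobile business with no fixed premises); does not operate coin-operated machines → Compliance Permit exemption does not apply.
9. manufactures goods on the premises; seating 104 ≥ 86 → Annual Authorization required.
10. serves food to the public; is located in Zone B (not: is located in Zone A) → Annual Permit not required.
11. seating 104 > 82 → Operating Permit not required.

Annual Authorization, Annual Registration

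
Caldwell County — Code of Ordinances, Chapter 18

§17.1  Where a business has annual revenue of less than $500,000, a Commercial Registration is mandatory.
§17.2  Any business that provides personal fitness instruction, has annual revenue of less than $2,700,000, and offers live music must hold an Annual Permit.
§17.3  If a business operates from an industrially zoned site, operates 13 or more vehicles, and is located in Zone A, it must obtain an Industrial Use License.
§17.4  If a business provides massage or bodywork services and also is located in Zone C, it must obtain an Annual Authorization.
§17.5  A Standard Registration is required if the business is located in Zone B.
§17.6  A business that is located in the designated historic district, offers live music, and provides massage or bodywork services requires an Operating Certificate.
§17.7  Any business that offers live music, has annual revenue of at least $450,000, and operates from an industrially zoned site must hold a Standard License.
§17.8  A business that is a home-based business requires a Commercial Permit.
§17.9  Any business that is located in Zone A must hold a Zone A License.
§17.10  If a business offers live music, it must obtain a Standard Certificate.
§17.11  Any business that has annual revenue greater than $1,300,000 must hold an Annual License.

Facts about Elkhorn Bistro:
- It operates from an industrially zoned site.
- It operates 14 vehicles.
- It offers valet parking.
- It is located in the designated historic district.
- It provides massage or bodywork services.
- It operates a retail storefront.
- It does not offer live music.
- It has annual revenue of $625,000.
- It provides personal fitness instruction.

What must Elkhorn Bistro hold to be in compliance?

§17.1 revenue $625,000 ≥ $500,000 → Commercial Registration not required.
§17.2 provides personal fitness instruction; revenue $625,000 < $2,700,000; does not offer live music → Annual Permit not required.
§17.3 operates from an industrially zoned site; vehicles 14 ≥ 13; is located in the designated historic district (not: is located in Zone A) → Industrial Use License not required.
§17.4 provides massage or bodywork services; is located in the designated historic district (not: is located in Zone C) → Annual Authorization not required.
§17.5 is located in the designated historic district (not: is located in Zone B) → Standard Registration not required.
§17.6 is located in the designated historic district; does not offer live music; provides massage or bodywork services → Operating Certificate not required.
§17.7 does not offer live music; revenue $625,000 ≥ $450,000; operates from an industrially zoned site → Standard License not required.
§17.8 operates from an industrially zoned site (not: is a home-based business) → Commercial Permit not required.
§17.9 is located in the designated historic district (not: is located in Zone A) → Zone A License not required.
§17.10 does not offer live music → Standard Certificate not required.
§17.11 revenue $625,000 ≤ $1,300,000 → Annual License not required.

None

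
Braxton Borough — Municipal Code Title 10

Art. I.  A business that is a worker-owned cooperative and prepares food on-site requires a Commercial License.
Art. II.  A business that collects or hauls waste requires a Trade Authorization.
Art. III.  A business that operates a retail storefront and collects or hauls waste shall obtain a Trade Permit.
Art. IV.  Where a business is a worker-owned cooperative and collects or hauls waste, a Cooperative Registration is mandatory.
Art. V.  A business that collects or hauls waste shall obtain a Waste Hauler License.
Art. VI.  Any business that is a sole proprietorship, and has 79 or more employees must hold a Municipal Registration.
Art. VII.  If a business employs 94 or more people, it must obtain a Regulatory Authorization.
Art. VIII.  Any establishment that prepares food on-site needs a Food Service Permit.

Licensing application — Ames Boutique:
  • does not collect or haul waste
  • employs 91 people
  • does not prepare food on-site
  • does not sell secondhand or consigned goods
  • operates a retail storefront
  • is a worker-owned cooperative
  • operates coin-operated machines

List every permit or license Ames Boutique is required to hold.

None

Art. I. is a worker-owned cooperative; does not prepare food on-site → Commercial License not required.
Art. II. does not collect or haul waste → Trade Authorization not required.
Art. III. operates a retail storefront; does not collect or haul waste → Trade Permit not required.
Art. IV. is a worker-owned cooperative; does not collect or haul waste → Cooperative Registration not required.
Art. V. does not collect or haul waste → Waste Hauler License not required.
Art. VI. is a worker-owned cooperative (not: is a sole proprietorship); employees 91 ≥ 79 → Municipal Registration not required.
Art. VII. employees 91 < 94 → Regulatory Authorization not required.
Art. VIII. does not prepare food on-site → Food Service Permit not required.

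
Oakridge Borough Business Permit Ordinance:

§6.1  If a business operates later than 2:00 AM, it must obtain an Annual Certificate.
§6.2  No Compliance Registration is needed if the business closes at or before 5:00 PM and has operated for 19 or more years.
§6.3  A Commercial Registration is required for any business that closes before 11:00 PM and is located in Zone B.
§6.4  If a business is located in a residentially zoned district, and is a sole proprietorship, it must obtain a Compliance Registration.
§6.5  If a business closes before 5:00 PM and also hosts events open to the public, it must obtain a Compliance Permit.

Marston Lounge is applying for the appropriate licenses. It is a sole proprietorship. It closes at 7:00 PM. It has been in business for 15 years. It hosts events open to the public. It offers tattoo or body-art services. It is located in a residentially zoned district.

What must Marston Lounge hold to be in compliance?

Compliance Registration

§6.1 closes 7:00 PM, at/before 2:00 AM → Annual Certificate not required.
§6.2 closes 7:00 PM, after 5:00 PM; years in business 15 < 19 → Compliance Registration exemption does not apply.
§6.3 closes 7:00 PM, at/before 11:00 PM; is located in a residentially zoned district (not: is located in Zone B) → Commercial Registration not required.
§6.4 is located in a residentially zoned district; is a sole proprietorship → Compliance Registration required.
§6.5 closes 7:00 PM, after 5:00 PM; hosts events open to the public → Compliance Permit not required.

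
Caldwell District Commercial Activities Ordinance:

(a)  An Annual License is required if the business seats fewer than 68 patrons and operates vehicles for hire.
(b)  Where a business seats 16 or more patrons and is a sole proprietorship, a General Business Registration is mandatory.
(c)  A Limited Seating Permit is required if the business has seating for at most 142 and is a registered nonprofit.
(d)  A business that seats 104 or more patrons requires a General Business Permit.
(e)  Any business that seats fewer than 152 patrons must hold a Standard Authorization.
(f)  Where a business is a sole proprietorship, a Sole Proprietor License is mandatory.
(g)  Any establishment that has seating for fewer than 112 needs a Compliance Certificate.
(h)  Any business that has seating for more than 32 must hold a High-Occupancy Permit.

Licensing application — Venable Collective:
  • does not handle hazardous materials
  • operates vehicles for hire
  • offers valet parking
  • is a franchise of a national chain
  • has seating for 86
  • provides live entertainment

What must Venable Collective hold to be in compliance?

Compliance Certificate, High-Occupancy Permit, Standard Authorization

(a) seating 86 ≥ 68; operates vehicles for hire → Annual License not required.
(b) seating 86 ≥ 16; is a franchise of a national chain (not: is a sole proprietorship) → General Business Registration not required.
(c) seating 86 ≤ 142; is a franchise of a national chain (not: is a registered nonprofit) → Limited Seating Permit not required.
(d) seating 86 < 104 → General Business Permit not required.
(e) seating 86 < 152 → Standard Authorization required.
(f) is a franchise of a national chain (not: is a sole proprietorship) → Sole Proprietor License not required.
(g) seating 86 < 112 → Compliance Certificate required.
(h) seating 86 > 32 → High-Occupancy Permit required.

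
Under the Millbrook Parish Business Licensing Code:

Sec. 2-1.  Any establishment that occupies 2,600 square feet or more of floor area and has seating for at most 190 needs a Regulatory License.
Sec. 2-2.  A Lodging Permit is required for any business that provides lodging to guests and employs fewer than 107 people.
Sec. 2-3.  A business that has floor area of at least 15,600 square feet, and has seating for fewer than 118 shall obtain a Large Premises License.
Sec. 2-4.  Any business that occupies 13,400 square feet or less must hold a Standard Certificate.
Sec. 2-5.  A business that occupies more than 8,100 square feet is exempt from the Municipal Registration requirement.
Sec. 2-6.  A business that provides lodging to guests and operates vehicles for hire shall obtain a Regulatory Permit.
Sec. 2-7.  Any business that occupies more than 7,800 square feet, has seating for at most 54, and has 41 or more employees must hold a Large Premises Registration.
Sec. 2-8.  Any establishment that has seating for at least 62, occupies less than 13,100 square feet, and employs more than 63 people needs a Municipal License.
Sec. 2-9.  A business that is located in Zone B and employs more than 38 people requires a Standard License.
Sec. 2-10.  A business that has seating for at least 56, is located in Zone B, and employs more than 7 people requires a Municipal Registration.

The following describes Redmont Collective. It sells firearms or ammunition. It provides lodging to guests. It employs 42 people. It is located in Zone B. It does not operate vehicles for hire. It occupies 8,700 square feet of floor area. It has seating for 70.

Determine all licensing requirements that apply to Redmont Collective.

Sec. 2-1. floor area 8,700 square feet ≥ 2,600 square feet; seating 70 ≤ 190 → Regulatory License required.
Sec. 2-2. provides lodging to guests; employees 42 < 107 → Lodging Permit required.
Sec. 2-3. floor area 8,700 square feet < 15,600 square feet; seating 70 < 118 → Large Premises License not required.
Sec. 2-4. floor area 8,700 square feet ≤ 13,400 square feet → Standard Certificate required.
Sec. 2-5. floor area 8,700 square feet > 8,100 square feet → exempt from Municipal Registration.
Sec. 2-6. provides lodging to guests; does not operate vehicles for hire → Regulatory Permit not required.
Sec. 2-7. floor area 8,700 square feet > 7,800 square feet; seating 70 > 54; employees 42 ≥ 41 → Large Premises Registration not required.
Sec. 2-8. seating 70 ≥ 62; floor area 8,700 square feet < 13,100 square feet; employees 42 ≤ 63 → Municipal License not required.
Sec. 2-9. is located in Zone B; employees 42 > 38 → Standard License required.
Sec. 2-10. seating 70 ≥ 56; is located in Zone B; employees 42 > 7 → Municipal Registration required.

Lodging Permit, Regulatory License, Standard Certificate, Standard License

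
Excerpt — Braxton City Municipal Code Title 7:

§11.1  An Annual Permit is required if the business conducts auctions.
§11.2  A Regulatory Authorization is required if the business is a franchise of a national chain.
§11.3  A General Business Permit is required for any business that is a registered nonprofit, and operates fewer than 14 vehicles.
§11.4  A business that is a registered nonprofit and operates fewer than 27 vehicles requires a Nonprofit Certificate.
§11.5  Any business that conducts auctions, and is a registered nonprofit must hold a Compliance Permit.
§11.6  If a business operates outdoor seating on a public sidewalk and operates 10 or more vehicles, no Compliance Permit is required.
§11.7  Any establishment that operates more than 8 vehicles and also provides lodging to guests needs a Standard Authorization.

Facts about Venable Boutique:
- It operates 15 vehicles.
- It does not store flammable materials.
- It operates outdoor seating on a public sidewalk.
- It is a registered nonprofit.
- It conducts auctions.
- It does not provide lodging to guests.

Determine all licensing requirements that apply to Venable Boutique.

§11.1 conducts auctions → Annual Permit required.
§11.2 is a registered nonprofit (not: is a franchise of a national chain) → Regulatory Authorization not required.
§11.3 is a registered nonprofit; vehicles 15 ≥ 14 → General Business Permit not required.
§11.4 is a registered nonprofit; vehicles 15 < 27 → Nonprofit Certificate required.
§11.5 conducts auctions; is a registered nonprofit → Compliance Permit required.
§11.6 operates outdoor seating on a public sidewalk; vehicles 15 ≥ 10 → exempt from Compliance Permit.
§11.7 vehicles 15 > 8; does not provide lodging to guests → Standard Authorization not required.

Annual Permit, Nonprofit Certificate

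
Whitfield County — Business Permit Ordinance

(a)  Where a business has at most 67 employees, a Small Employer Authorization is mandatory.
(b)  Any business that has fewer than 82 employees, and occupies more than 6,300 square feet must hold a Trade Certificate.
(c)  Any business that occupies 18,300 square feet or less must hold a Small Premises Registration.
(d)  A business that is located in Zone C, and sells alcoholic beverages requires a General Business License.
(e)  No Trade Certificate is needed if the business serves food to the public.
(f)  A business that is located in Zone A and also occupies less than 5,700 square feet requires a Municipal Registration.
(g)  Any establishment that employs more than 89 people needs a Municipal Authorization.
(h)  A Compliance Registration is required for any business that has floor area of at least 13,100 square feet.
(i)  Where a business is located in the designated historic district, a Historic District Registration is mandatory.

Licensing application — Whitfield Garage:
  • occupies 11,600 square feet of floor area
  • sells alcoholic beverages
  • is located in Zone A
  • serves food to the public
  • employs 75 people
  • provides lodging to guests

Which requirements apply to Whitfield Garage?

Small Premises Registration

(a) employees 75 > 67 → Small Employer Authorization not required.
(b) employees 75 < 82; floor area 11,600 square feet > 6,300 square feet → Trade Certificate required.
(c) floor area 11,600 square feet ≤ 18,300 square feet → Small Premises Registration required.
(d) is located in Zone A (not: is located in Zone C); sells alcoholic beverages → General Business License not required.
(e) serves food to the public → exempt from Trade Certificate.
(f) is located in Zone A; floor area 11,600 square feet ≥ 5,700 square feet → Municipal Registration not required.
(g) employees 75 ≤ 89 → Municipal Authorization not required.
(h) floor area 11,600 square feet < 13,100 square feet → Compliance Registration not required.
(i) is located in Zone A (not: is located in the designated historic district) → Historic District Registration not required.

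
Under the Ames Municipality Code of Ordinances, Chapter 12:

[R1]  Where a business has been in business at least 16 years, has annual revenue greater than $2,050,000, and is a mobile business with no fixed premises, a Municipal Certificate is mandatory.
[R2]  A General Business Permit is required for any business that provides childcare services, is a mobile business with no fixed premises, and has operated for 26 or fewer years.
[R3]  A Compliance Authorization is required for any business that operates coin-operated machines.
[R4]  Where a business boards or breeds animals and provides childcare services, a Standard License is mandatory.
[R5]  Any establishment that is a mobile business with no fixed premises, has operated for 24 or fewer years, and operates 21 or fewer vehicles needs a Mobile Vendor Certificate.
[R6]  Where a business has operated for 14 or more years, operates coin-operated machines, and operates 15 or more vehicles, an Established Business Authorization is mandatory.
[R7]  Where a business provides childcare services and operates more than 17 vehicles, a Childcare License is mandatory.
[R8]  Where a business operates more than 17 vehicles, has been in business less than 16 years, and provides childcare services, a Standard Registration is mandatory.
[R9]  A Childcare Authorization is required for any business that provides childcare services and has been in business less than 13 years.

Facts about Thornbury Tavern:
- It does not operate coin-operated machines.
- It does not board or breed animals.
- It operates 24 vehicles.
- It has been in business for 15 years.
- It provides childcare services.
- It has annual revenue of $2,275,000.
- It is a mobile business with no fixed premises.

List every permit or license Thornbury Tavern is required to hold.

[R1] years in business 15 < 16; revenue $2,275,000 > $2,050,000; is a mobile business with no fixed premises → Municipal Certificate not required.
[R2] provides childcare services; is a mobile business with no fixed premises; years in business 15 ≤ 26 → General Business Permit required.
[R3] does not operate coin-operated machines → Compliance Authorization not required.
[R4] does not board or breed animals; provides childcare services → Standard License not required.
[R5] is a mobile business with no fixed premises; years in business 15 ≤ 24; vehicles 24 > 21 → Mobile Vendor Certificate not required.
[R6] years in business 15 ≥ 14; does not operate coin-operated machines; vehicles 24 ≥ 15 → Established Business Authorization not required.
[R7] provides childcare services; vehicles 24 > 17 → Childcare License required.
[R8] vehicles 24 > 17; years in business 15 < 16; provides childcare services → Standard Registration required.
[R9] provides childcare services; years in business 15 ≥ 13 → Childcare Authorization not required.

Childcare License, General Business Permit, Standard Registration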